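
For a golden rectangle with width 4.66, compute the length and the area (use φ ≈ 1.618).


φ = (1 + √5) / 2 ≈ 1.618
Length = width × φ = 4.66 × 1.618 = 7.53988
≈ 7.54
Area = width × length = 4.66 × 7.53988 = 35.1358408 ≈ 35.14
= Length: 7.54, Area: 35.14

Length: 7.54, Area: 35.14


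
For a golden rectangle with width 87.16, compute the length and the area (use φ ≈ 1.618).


φ = (1 + √5) / 2 ≈ 1.618
Length = width × φ = 87.16 × 1.618 = 141.02488
≈ 141.02
Area = width × length = 87.16 × 141.02488 = 12291.7285408 ≈ 12291.73
= Length: 141.02, Area: 12291.73

Length: 141.02, Area: 12291.73


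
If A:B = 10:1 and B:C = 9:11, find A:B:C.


Match B: multiply A:B by 9 → 90:9
Multiply B:C by 1 → 9:11
Combined: 90:9:11
GCD = 1
= 90:9:11

90:9:11


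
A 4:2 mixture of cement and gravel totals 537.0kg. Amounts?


Total parts = 4 + 2 = 6
cement: 537.0 × 4/6 = 358.0kg
gravel: 537.0 × 2/6 = 179.0kg
= 358.0kg and 179.0kg

358.0kg and 179.0kg


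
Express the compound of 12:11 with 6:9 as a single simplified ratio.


Compound ratio = (12×6) : (11×9)
= 72:99
GCD = 9
= 8:11

8:11


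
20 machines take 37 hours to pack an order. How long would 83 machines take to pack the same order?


Inverse proportion: x × y = constant
k = 20 × 37 = 740
y₂ = k / 83 = 740 / 83
= 8.92

8.92


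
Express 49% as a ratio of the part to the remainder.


49% means 49 parts out of 100; remainder = 51
Part : remainder = 49:51
GCD = 1
= 49:51

49:51


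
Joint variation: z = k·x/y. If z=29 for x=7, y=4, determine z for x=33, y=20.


z = k·x/y
Solve for k using the known point: k = z·y/x = 29×4/7 = 116/7 ≈ 16.5714
Now evaluate at x=33, y=20:
z = k × 33 / 20 = (116 × 33) / (7 × 20) = 3828/140
≈ 27.3429

27.3429


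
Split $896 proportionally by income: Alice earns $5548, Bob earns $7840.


Total income = 5548 + 7840 = $13388
Alice: $896 × 5548/13388 = $371.30
Bob: $896 × 7840/13388 = $524.70
= Alice: $371.30, Bob: $524.70

Alice: $371.30, Bob: $524.70


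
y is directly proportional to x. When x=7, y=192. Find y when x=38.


Direct proportion: y/x = constant
k = 192/7 ≈ 27.4286
y₂ = k × 38 = 192 × 38 / 7 = 7296/7
≈ 1042.29

1042.29


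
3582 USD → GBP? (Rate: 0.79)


Amount × rate = 3582 × 0.79
= 2829.78 GBP

2829.78 GBP


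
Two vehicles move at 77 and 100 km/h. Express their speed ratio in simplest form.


Ratio = 77:100
GCD = 1
Simplified = 77:100
Time ratio (same distance) = 100:77
Speed ratio = 77:100

77:100


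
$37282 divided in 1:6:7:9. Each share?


Total parts = 1 + 6 + 7 + 9 = 23
Part 1: 37282 × 1/23 = 1620.96
Part 2: 37282 × 6/23 = 9725.74
Part 3: 37282 × 7/23 = 11346.70
Part 4: 37282 × 9/23 = 14588.61
= Part 1: $1620.96, Part 2: $9725.74, Part 3: $11346.70, Part 4: $14588.61

Part 1: $1620.96, Part 2: $9725.74, Part 3: $11346.70, Part 4: $14588.61


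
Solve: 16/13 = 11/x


Cross multiply: 16 × x = 13 × 11
16x = 143
x = 143 / 16
= 8.94

8.94


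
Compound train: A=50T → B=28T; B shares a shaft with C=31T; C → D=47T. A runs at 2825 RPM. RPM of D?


Stage 1: RPM_B = RPM_A × t_A/t_B = 2825 × 50/28 = 141250/28 ≈ 5044.64
B and C share a shaft → RPM_C = RPM_B
Stage 2: RPM_D = RPM_C × t_C/t_D = RPM_A × (t_A×t_C)/(t_B×t_D)
Overall ratio = (50×31)/(28×47) = 1550/1316
RPM_D = 2825 × 1550/1316 = 4378750/1316
≈ 3327.32 RPM

3327.32 RPM


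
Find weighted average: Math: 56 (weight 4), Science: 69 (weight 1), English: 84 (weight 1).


Numerator = 56×4 + 69×1 + 84×1
= 224 + 69 + 84
= 377
Total weight = 6
Weighted avg = 377/6
= 62.83

62.83


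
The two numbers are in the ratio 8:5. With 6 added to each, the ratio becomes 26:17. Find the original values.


Let A = 8k, B = 5k.
(8k + 6) / (5k + 6) = 26/17
Cross-multiply: 17(8k + 6) = 26(5k + 6)
136k + 102 = 130k + 156
136k - 130k = 156 - 102
6k = 54
k = 54/6 = 9
A = 8×9 = 72, B = 5×9 = 45
= A = 72, B = 45

A = 72, B = 45


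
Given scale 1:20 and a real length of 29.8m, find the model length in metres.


Model size = real / scale
= 29.8 / 20
= 1.4900 m

1.4900 m


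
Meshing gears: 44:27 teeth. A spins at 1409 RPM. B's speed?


Gear ratio = 44:27 = 44:27
RPM_B = RPM_A × (teeth_A / teeth_B)
= 1409 × (44/27)
= 2296.1 RPM

2296.1 RPM


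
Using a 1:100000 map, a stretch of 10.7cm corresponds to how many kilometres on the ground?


Real distance = map distance × scale
= 10.7cm × 100000
= 1070000 cm = 10700.0 m
= 10.700 km

10.700 km


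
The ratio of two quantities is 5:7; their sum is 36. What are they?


Let A = 5k, B = 7k.
5k + 7k = 36
12k = 36 → k = 36/12 = 3
A = 5×3 = 15, B = 7×3 = 21
= A = 15, B = 21

A = 15, B = 21


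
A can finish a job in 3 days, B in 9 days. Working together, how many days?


Rate of A = 1/3 per day
Rate of B = 1/9 per day
Combined rate = 1/3 + 1/9 = 12/27 ≈ 0.4444 per day
Days = 1 / combined rate = 27/12
= 2.25 days

2.25 days


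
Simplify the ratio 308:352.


GCD(308, 352) = 44
308/44 : 352/44
= 7:8

7:8


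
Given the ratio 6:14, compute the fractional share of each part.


Total parts = 6 + 14 = 20
First part: 6/20 = 3/10
Second part: 14/20 = 7/10
= 3/10 and 7/10

3/10 and 7/10


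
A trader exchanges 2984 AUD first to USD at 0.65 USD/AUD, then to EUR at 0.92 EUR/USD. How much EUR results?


Step 1: 2984 AUD × 0.65 = 1939.60 USD
Step 2: 1939.60 USD × 0.92 = 1784.43 EUR
Implied rate AUD→EUR = 0.65 × 0.92 = 0.5980
= 1784.43 EUR

1784.43 EUR


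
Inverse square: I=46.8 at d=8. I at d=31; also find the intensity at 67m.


I₁d₁² = I₂d₂²
I at 31m = 46.8 × (8/31)² = 46.8 × 64/961 = 2995.2/961 ≈ 3.1168
I at 67m = 46.8 × (8/67)² = 46.8 × 64/4489 = 2995.2/4489 ≈ 0.6672
= 3.1168 and 0.6672

3.1168 and 0.6672


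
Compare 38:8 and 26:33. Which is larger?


38/8 = 4.7500
26/33 = 0.7879
4.7500 > 0.7879, so 38:8 is greater
= 38:8

38:8


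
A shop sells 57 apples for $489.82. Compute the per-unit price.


Unit rate = total / quantity
= 489.82 / 57
= $8.59 per unit

$8.59 per unit


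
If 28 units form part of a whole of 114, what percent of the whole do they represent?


Percentage = (part / whole) × 100
= (28 / 114) × 100
≈ 24.56%

24.56%


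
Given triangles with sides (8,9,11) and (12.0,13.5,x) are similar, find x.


Scale factor = 12.0/8 = 1.5
Missing side = 11 × 1.5
= 16.5

16.5


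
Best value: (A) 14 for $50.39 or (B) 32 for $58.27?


Deal A: $50.39/14 = $3.5993/unit
Deal B: $58.27/32 = $1.8209/unit
B is cheaper per unit
= Deal B

Deal B


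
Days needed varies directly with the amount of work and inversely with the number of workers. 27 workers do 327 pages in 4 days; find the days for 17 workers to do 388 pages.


Days ∝ work / workers, so d₂ = d₁ × (m₁/m₂) × (w₂/w₁)
Workers factor (inverse): 27/17 ≈ 1.5882
Work factor (direct): 388/327 ≈ 1.1865
d₂ = 4 × 27/17 × 388/327 = (4 × 27 × 388) / (17 × 327) = 41904/5559
≈ 7.54 days

7.54 days


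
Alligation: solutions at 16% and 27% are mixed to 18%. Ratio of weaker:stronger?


Let x parts of 16% mix with y parts of 27%.
16x + 27y = 18(x + y)
16x + 27y = 18x + 18y
x(16 - 18) = y(18 - 27)
x/y = (27 - 18)/(18 - 16) = 9/2
Simplify: 9:2
= 9:2

9:2


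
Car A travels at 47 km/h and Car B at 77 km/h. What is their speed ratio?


Ratio = 47:77
GCD = 1
Simplified = 47:77
Time ratio (same distance) = 77:47
Speed ratio = 47:77

47:77


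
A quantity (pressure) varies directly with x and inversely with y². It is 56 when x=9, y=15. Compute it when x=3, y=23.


z = k·x/y²
Solve for k using the known point: k = z·y²/x = 56×225/9 = 12600/9 = 1400.0000
Now evaluate at x=3, y=23:
z = k × 3 / 529 = (12600 × 3) / (9 × 529) = 37800/4761
≈ 7.9395

7.9395


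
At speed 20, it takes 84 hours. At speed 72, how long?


Inverse proportion: x × y = constant
k = 20 × 84 = 1680
y₂ = k / 72 = 1680 / 72
= 23.33

23.33


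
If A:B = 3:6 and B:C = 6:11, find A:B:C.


Match B: multiply A:B by 6 → 18:36
Multiply B:C by 6 → 36:66
Combined: 18:36:66
GCD = 6
= 3:6:11

3:6:11


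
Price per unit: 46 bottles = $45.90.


Unit rate = total / quantity
= 45.90 / 46
= $1.00 per unit

$1.00 per unit


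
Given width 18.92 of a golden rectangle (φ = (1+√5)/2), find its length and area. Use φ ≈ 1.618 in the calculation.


φ = (1 + √5) / 2 ≈ 1.618
Length = width × φ = 18.92 × 1.618 = 30.61256
≈ 30.61
Area = width × length = 18.92 × 30.61256 = 579.1896352 ≈ 579.19
= Length: 30.61, Area: 579.19

Length: 30.61, Area: 579.19


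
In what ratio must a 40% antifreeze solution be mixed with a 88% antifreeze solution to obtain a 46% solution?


Let x parts of 40% mix with y parts of 88%.
40x + 88y = 46(x + y)
40x + 88y = 46x + 46y
x(40 - 46) = y(46 - 88)
x/y = (88 - 46)/(46 - 40) = 42/6
Simplify: 7:1
= 7:1

7:1


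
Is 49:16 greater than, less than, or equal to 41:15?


49/16 = 3.0625
41/15 = 2.7333
3.0625 > 2.7333, so 49:16 is greater
= greater than

greater than


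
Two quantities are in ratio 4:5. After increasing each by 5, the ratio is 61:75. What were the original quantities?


Let A = 4k, B = 5k.
(4k + 5) / (5k + 5) = 61/75
Cross-multiply: 75(4k + 5) = 61(5k + 5)
300k + 375 = 305k + 305
300k - 305k = 305 - 375
-5k = -70
k = -70/-5 = 14
A = 4×14 = 56, B = 5×14 = 70
= A = 56, B = 70

A = 56, B = 70


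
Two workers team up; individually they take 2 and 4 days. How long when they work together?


Rate of A = 1/2 per day
Rate of B = 1/4 per day
Combined rate = 1/2 + 1/4 = 6/8 = 0.7500 per day
Days = 1 / combined rate = 8/6
≈ 1.33 days

1.33 days


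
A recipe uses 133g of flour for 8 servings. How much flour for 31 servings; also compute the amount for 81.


Direct proportion: y/x = constant
k = 133/8 = 16.6250
y at x=31: k × 31 = 133 × 31 / 8 = 4123/8 ≈ 515.38
y at x=81: k × 81 = 133 × 81 / 8 = 10773/8 ≈ 1346.63
= 515.38 and 1346.63

515.38 and 1346.63


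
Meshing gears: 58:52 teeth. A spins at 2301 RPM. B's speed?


Gear ratio = 58:52 = 29:26
RPM_B = RPM_A × (teeth_A / teeth_B)
= 2301 × (58/52)
= 2566.5 RPM

2566.5 RPM


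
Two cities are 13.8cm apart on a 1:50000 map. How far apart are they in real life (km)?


Real distance = map distance × scale
= 13.8cm × 50000
= 690000 cm = 6900.0 m
= 6.900 km

6.900 km


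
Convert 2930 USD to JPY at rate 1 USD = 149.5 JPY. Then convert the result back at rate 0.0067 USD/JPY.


Amount × rate = 2930 × 149.5 = 438035.00 JPY
Round-trip: 438035.00 × 0.0067 = 2934.83 USD
= 438035.00 JPY, then 2934.83 USD

438035.00 JPY, then 2934.83 USD


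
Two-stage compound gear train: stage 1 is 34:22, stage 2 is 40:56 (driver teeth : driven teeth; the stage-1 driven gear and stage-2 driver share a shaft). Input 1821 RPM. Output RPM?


Stage 1: RPM_B = RPM_A × t_A/t_B = 1821 × 34/22 = 61914/22 ≈ 2814.27
B and C share a shaft → RPM_C = RPM_B
Stage 2: RPM_D = RPM_C × t_C/t_D = RPM_A × (t_A×t_C)/(t_B×t_D)
Overall ratio = (34×40)/(22×56) = 1360/1232
RPM_D = 1821 × 1360/1232 = 2476560/1232
≈ 2010.19 RPM

2010.19 RPM


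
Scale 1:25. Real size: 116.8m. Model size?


Model size = real / scale
= 116.8 / 25
= 4.6720 m

4.6720 m


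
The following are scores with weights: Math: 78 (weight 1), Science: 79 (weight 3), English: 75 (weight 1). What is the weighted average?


Numerator = 78×1 + 79×3 + 75×1
= 78 + 237 + 75
= 390
Total weight = 5
Weighted avg = 390/5
= 78.00

78.00


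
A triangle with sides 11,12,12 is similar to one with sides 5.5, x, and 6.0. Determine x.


Scale factor = 5.5/11 = 0.5
Missing side = 12 × 0.5
= 6.0

6.0


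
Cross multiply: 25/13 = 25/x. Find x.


Cross multiply: 25 × x = 13 × 25
25x = 325
x = 325 / 25
= 13.00

13.00


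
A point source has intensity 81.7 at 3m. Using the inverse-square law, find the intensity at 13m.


I₁d₁² = I₂d₂²
I₂ = I₁ × (d₁/d₂)²
= 81.7 × (3/13)²
= 81.7 × 9/169
= 735.3/169
≈ 4.3509

4.3509


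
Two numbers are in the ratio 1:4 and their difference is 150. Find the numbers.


Let A = 1k, B = 4k.
4k - 1k = 150
3k = 150 → k = 150/3 = 50
A = 1×50 = 50, B = 4×50 = 200
= A = 50, B = 200

A = 50, B = 200


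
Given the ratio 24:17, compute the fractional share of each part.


Total parts = 24 + 17 = 41
First part: 24/41 = 24/41
Second part: 17/41 = 17/41
= 24/41 and 17/41

24/41 and 17/41


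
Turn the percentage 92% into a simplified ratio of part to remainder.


92% means 92 parts out of 100; remainder = 8
Part : remainder = 92:8
GCD = 4
= 23:2

23:2


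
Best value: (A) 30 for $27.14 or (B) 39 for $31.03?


Deal A: $27.14/30 = $0.9047/unit
Deal B: $31.03/39 = $0.7956/unit
B is cheaper per unit
= Deal B

Deal B


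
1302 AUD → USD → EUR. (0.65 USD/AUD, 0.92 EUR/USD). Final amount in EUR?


Step 1: 1302 AUD × 0.65 = 846.30 USD
Step 2: 846.30 USD × 0.92 = 778.60 EUR
Implied rate AUD→EUR = 0.65 × 0.92 = 0.5980
= 778.60 EUR

778.60 EUR


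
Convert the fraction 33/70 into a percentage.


Percentage = (part / whole) × 100
= (33 / 70) × 100
≈ 47.14%

47.14%


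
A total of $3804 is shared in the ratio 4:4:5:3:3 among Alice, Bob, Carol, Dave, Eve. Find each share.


Total parts = 4 + 4 + 5 + 3 + 3 = 19
Alice: 3804 × 4/19 = 800.84
Bob: 3804 × 4/19 = 800.84
Carol: 3804 × 5/19 = 1001.05
Dave: 3804 × 3/19 = 600.63
Eve: 3804 × 3/19 = 600.63
= Alice: $800.84, Bob: $800.84, Carol: $1001.05, Dave: $600.63, Eve: $600.63

Alice: $800.84, Bob: $800.84, Carol: $1001.05, Dave: $600.63, Eve: $600.63


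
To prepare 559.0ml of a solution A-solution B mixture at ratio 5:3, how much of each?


Total parts = 5 + 3 = 8
solution A: 559.0 × 5/8 = 349.4ml
solution B: 559.0 × 3/8 = 209.6ml
= 349.4ml and 209.6ml

349.4ml and 209.6ml


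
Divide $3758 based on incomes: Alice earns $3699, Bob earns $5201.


Total income = 3699 + 5201 = $8900
Alice: $3758 × 3699/8900 = $1561.89
Bob: $3758 × 5201/8900 = $2196.11
= Alice: $1561.89, Bob: $2196.11

Alice: $1561.89, Bob: $2196.11


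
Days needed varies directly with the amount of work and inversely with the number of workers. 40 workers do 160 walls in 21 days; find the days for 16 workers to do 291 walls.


Days ∝ work / workers, so d₂ = d₁ × (m₁/m₂) × (w₂/w₁)
Workers factor (inverse): 40/16 = 2.5000
Work factor (direct): 291/160 ≈ 1.8188
d₂ = 21 × 40/16 × 291/160 = (21 × 40 × 291) / (16 × 160) = 244440/2560
≈ 95.48 days

95.48 days


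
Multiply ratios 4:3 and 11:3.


Compound ratio = (4×11) : (3×3)
= 44:9
GCD = 1
= 44:9

44:9


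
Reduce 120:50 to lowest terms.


GCD(120, 50) = 10
120/10 : 50/10
= 12:5

12:5


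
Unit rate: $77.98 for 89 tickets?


Unit rate = total / quantity
= 77.98 / 89
= $0.88 per unit

$0.88 per unit


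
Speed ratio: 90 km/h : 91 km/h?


Ratio = 90:91
GCD = 1
Simplified = 90:91
Time ratio (same distance) = 91:90
Speed ratio = 90:91

90:91


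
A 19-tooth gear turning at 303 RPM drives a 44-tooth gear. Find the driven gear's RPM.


Gear ratio = 19:44 = 19:44
RPM_B = RPM_A × (teeth_A / teeth_B)
= 303 × (19/44)
= 130.8 RPM

130.8 RPM


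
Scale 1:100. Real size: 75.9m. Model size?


Model size = real / scale
= 75.9 / 100
= 0.7590 m

0.7590 m


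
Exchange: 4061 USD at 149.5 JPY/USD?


Amount × rate = 4061 × 149.5
= 607119.50 JPY

607119.50 JPY


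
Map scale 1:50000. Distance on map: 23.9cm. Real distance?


Real distance = map distance × scale
= 23.9cm × 50000
= 1195000 cm = 11950.0 m
= 11.950 km

11.950 km


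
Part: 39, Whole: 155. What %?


Percentage = (part / whole) × 100
= (39 / 155) × 100
≈ 25.16%

25.16%


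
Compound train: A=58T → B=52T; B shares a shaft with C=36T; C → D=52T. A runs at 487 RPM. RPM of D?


Stage 1: RPM_B = RPM_A × t_A/t_B = 487 × 58/52 = 28246/52 ≈ 543.19
B and C share a shaft → RPM_C = RPM_B
Stage 2: RPM_D = RPM_C × t_C/t_D = RPM_A × (t_A×t_C)/(t_B×t_D)
Overall ratio = (58×36)/(52×52) = 2088/2704
RPM_D = 487 × 2088/2704 = 1016856/2704
≈ 376.06 RPM

376.06 RPM


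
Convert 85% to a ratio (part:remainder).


85% means 85 parts out of 100; remainder = 15
Part : remainder = 85:15
GCD = 5
= 17:3

17:3


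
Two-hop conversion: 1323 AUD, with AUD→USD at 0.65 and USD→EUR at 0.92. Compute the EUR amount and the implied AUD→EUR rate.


Step 1: 1323 AUD × 0.65 = 859.95 USD
Step 2: 859.95 USD × 0.92 = 791.15 EUR
Implied rate AUD→EUR = 0.65 × 0.92 = 0.5980
= 791.15 EUR; implied rate 0.5980 EUR/AUD

791.15 EUR; implied rate 0.5980 EUR/AUD


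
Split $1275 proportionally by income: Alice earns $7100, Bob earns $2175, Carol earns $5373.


Total income = 7100 + 2175 + 5373 = $14648
Alice: $1275 × 7100/14648 = $618.00
Bob: $1275 × 2175/14648 = $189.32
Carol: $1275 × 5373/14648 = $467.68
= Alice: $618.00, Bob: $189.32, Carol: $467.68

Alice: $618.00, Bob: $189.32, Carol: $467.68


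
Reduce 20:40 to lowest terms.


GCD(20, 40) = 20
20/20 : 40/20
= 1:2

1:2


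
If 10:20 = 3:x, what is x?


Cross multiply: 10 × x = 20 × 3
10x = 60
x = 60 / 10
= 6.00

6.00


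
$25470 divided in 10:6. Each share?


Total parts = 10 + 6 = 16
Part 1: 25470 × 10/16 = 15918.75
Part 2: 25470 × 6/16 = 9551.25
= Part 1: $15918.75, Part 2: $9551.25

Part 1: $15918.75, Part 2: $9551.25


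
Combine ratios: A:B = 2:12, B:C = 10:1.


Match B: multiply A:B by 10 → 20:120
Multiply B:C by 12 → 120:12
Combined: 20:120:12
GCD = 4
= 5:30:3

5:30:3


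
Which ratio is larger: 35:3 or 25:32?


35/3 = 11.6667
25/32 = 0.7812
11.6667 > 0.7812, so 35:3 is greater
= 35:3

35:3


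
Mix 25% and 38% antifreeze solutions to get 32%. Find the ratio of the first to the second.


Let x parts of 25% mix with y parts of 38%.
25x + 38y = 32(x + y)
25x + 38y = 32x + 32y
x(25 - 32) = y(32 - 38)
x/y = (38 - 32)/(32 - 25) = 6/7
Simplify: 6:7
= 6:7

6:7


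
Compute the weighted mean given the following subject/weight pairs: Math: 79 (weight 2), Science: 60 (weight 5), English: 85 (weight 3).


Numerator = 79×2 + 60×5 + 85×3
= 158 + 300 + 255
= 713
Total weight = 10
Weighted avg = 713/10
= 71.30

71.30


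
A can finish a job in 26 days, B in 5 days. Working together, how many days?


Rate of A = 1/26 per day
Rate of B = 1/5 per day
Combined rate = 1/26 + 1/5 = 31/130 ≈ 0.2385 per day
Days = 1 / combined rate = 130/31
≈ 4.19 days

4.19 days


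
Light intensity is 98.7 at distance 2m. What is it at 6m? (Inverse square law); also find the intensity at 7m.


I₁d₁² = I₂d₂²
I at 6m = 98.7 × (2/6)² = 98.7 × 4/36 = 394.8/36 ≈ 10.9667
I at 7m = 98.7 × (2/7)² = 98.7 × 4/49 = 394.8/49 ≈ 8.0571
= 10.9667 and 8.0571

10.9667 and 8.0571


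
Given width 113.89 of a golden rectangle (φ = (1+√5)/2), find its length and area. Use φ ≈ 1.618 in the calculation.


φ = (1 + √5) / 2 ≈ 1.618
Length = width × φ = 113.89 × 1.618 = 184.27402
≈ 184.27
Area = width × length = 113.89 × 184.27402 = 20986.9681378 ≈ 20986.97
= Length: 184.27, Area: 20986.97

Length: 184.27, Area: 20986.97


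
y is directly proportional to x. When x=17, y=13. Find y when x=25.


Direct proportion: y/x = constant
k = 13/17 ≈ 0.7647
y₂ = k × 25 = 13 × 25 / 17 = 325/17
≈ 19.12

19.12


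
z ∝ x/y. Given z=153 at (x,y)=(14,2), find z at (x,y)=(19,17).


z = k·x/y
Solve for k using the known point: k = z·y/x = 153×2/14 = 306/14 ≈ 21.8571
Now evaluate at x=19, y=17:
z = k × 19 / 17 = (306 × 19) / (14 × 17) = 5814/238
≈ 24.4286

24.4286


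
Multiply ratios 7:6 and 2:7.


Compound ratio = (7×2) : (6×7)
= 14:42
GCD = 14
= 1:3

1:3


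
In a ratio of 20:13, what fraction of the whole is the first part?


Total parts = 20 + 13 = 33
First part: 20/33 = 20/33
= 20/33

20/33


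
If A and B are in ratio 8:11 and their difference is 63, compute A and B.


Let A = 8k, B = 11k.
11k - 8k = 63
3k = 63 → k = 63/3 = 21
A = 8×21 = 168, B = 11×21 = 231
= A = 168, B = 231

A = 168, B = 231


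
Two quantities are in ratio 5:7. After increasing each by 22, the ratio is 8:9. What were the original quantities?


Let A = 5k, B = 7k.
(5k + 22) / (7k + 22) = 8/9
Cross-multiply: 9(5k + 22) = 8(7k + 22)
45k + 198 = 56k + 176
45k - 56k = 176 - 198
-11k = -22
k = -22/-11 = 2
A = 5×2 = 10, B = 7×2 = 14
= A = 10, B = 14

A = 10, B = 14


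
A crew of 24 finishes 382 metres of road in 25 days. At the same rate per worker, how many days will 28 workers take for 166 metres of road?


Days ∝ work / workers, so d₂ = d₁ × (m₁/m₂) × (w₂/w₁)
Workers factor (inverse): 24/28 ≈ 0.8571
Work factor (direct): 166/382 ≈ 0.4346
d₂ = 25 × 24/28 × 166/382 = (25 × 24 × 166) / (28 × 382) = 99600/10696
≈ 9.31 days

9.31 days


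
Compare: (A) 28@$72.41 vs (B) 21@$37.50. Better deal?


Deal A: $72.41/28 = $2.5861/unit
Deal B: $37.50/21 = $1.7857/unit
B is cheaper per unit
= Deal B

Deal B


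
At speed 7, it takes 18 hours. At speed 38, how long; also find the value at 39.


Inverse proportion: x × y = constant
k = 7 × 18 = 126
At x=38: k/38 = 3.32
At x=39: k/39 = 3.23
= 3.32 and 3.23

3.32 and 3.23


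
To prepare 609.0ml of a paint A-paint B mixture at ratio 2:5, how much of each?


Total parts = 2 + 5 = 7
paint A: 609.0 × 2/7 = 174.0ml
paint B: 609.0 × 5/7 = 435.0ml
= 174.0ml and 435.0ml

174.0ml and 435.0ml


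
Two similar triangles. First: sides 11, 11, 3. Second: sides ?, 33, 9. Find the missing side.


Scale factor = 33/11 = 3
Missing side = 11 × 3
= 33.0

33.0


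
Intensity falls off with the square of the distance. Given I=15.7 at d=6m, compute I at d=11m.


I₁d₁² = I₂d₂²
I₂ = I₁ × (d₁/d₂)²
= 15.7 × (6/11)²
= 15.7 × 36/121
= 565.2/121
≈ 4.6711

4.6711


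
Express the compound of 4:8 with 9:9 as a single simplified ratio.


Compound ratio = (4×9) : (8×9)
= 36:72
GCD = 36
= 1:2

1:2


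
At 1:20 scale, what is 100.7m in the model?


Model size = real / scale
= 100.7 / 20
= 5.0350 m

5.0350 m


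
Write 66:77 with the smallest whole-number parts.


GCD(66, 77) = 11
66/11 : 77/11
= 6:7

6:7


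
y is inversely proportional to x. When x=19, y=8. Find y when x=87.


Inverse proportion: x × y = constant
k = 19 × 8 = 152
y₂ = k / 87 = 152 / 87
= 1.75

1.75


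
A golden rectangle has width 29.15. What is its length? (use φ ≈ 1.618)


φ = (1 + √5) / 2 ≈ 1.618
Length = width × φ = 29.15 × 1.618 = 47.1647
≈ 47.16

47.16


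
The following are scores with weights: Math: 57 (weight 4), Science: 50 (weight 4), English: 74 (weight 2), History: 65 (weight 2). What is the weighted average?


Numerator = 57×4 + 50×4 + 74×2 + 65×2
= 228 + 200 + 148 + 130
= 706
Total weight = 12
Weighted avg = 706/12
= 58.83

58.83


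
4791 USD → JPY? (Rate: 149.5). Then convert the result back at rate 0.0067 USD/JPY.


Amount × rate = 4791 × 149.5 = 716254.50 JPY
Round-trip: 716254.50 × 0.0067 = 4798.91 USD
= 716254.50 JPY, then 4798.91 USD

716254.50 JPY, then 4798.91 USD


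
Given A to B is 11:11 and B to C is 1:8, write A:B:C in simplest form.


Match B: multiply A:B by 1 → 11:11
Multiply B:C by 11 → 11:88
Combined: 11:11:88
GCD = 11
= 1:1:8

1:1:8


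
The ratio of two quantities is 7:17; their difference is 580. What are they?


Let A = 7k, B = 17k.
17k - 7k = 580
10k = 580 → k = 580/10 = 58
A = 7×58 = 406, B = 17×58 = 986
= A = 406, B = 986

A = 406, B = 986


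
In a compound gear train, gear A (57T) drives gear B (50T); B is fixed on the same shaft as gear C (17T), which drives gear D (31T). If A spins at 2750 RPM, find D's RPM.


Stage 1: RPM_B = RPM_A × t_A/t_B = 2750 × 57/50 = 156750/50 = 3135.00
B and C share a shaft → RPM_C = RPM_B
Stage 2: RPM_D = RPM_C × t_C/t_D = RPM_A × (t_A×t_C)/(t_B×t_D)
Overall ratio = (57×17)/(50×31) = 969/1550
RPM_D = 2750 × 969/1550 = 2664750/1550
≈ 1719.19 RPM

1719.19 RPM


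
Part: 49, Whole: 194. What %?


Percentage = (part / whole) × 100
= (49 / 194) × 100
≈ 25.26%

25.26%


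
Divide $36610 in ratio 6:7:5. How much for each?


Total parts = 6 + 7 + 5 = 18
Part 1: 36610 × 6/18 = 12203.33
Part 2: 36610 × 7/18 = 14237.22
Part 3: 36610 × 5/18 = 10169.44
= Part 1: $12203.33, Part 2: $14237.22, Part 3: $10169.44

Part 1: $12203.33, Part 2: $14237.22, Part 3: $10169.44


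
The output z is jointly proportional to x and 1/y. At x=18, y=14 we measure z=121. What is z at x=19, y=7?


z = k·x/y
Solve for k using the known point: k = z·y/x = 121×14/18 = 1694/18 ≈ 94.1111
Now evaluate at x=19, y=7:
z = k × 19 / 7 = (1694 × 19) / (18 × 7) = 32186/126
≈ 255.4444

255.4444


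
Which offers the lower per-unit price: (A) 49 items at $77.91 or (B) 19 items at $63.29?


Deal A: $77.91/49 = $1.5900/unit
Deal B: $63.29/19 = $3.3311/unit
A is cheaper per unit
= Deal A

Deal A


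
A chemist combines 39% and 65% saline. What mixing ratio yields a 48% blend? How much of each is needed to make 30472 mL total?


Let x parts of 39% mix with y parts of 65%.
39x + 65y = 48(x + y)
39x + 65y = 48x + 48y
x(39 - 48) = y(48 - 65)
x/y = (65 - 48)/(48 - 39) = 17/9
Simplify: 17:9
Total parts = 26; one part = 30472/26 = 1172.00 mL
39% solution: 17×1172.00 = 19924.00 mL
65% solution: 9×1172.00 = 10548.00 mL
= ratio 17:9; 19924.00 mL and 10548.00 mL

ratio 17:9; 19924.00 mL and 10548.00 mL


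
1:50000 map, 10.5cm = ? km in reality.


Real distance = map distance × scale
= 10.5cm × 50000
= 525000 cm = 5250.0 m
= 5.250 km

5.250 km


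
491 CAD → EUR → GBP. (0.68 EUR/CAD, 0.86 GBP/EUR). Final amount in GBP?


Step 1: 491 CAD × 0.68 = 333.88 EUR
Step 2: 333.88 EUR × 0.86 = 287.14 GBP
Implied rate CAD→GBP = 0.68 × 0.86 = 0.5848
= 287.14 GBP

287.14 GBP


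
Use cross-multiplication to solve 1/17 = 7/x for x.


Cross multiply: 1 × x = 17 × 7
1x = 119
x = 119 / 1
= 119.00

119.00


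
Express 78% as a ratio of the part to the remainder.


78% means 78 parts out of 100; remainder = 22
Part : remainder = 78:22
GCD = 2
= 39:11

39:11


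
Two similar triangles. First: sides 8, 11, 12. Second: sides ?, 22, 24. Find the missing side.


Scale factor = 22/11 = 2
Missing side = 8 × 2
= 16.0

16.0


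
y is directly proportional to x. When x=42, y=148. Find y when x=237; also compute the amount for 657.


Direct proportion: y/x = constant
k = 148/42 ≈ 3.5238
y at x=237: k × 237 = 148 × 237 / 42 = 35076/42 ≈ 835.14
y at x=657: k × 657 = 148 × 657 / 42 = 97236/42 ≈ 2315.14
= 835.14 and 2315.14

835.14 and 2315.14


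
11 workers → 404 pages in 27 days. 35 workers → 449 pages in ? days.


Days ∝ work / workers, so d₂ = d₁ × (m₁/m₂) × (w₂/w₁)
Workers factor (inverse): 11/35 ≈ 0.3143
Work factor (direct): 449/404 ≈ 1.1114
d₂ = 27 × 11/35 × 449/404 = (27 × 11 × 449) / (35 × 404) = 133353/14140
≈ 9.43 days

9.43 days


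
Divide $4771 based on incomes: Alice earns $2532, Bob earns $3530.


Total income = 2532 + 3530 = $6062
Alice: $4771 × 2532/6062 = $1992.77
Bob: $4771 × 3530/6062 = $2778.23
= Alice: $1992.77, Bob: $2778.23

Alice: $1992.77, Bob: $2778.23


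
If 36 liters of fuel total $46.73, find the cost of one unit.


Unit rate = total / quantity
= 46.73 / 36
= $1.30 per unit

$1.30 per unit


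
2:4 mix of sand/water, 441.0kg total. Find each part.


Total parts = 2 + 4 = 6
sand: 441.0 × 2/6 = 147.0kg
water: 441.0 × 4/6 = 294.0kg
= 147.0kg and 294.0kg

147.0kg and 294.0kg


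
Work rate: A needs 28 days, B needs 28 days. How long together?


Rate of A = 1/28 per day
Rate of B = 1/28 per day
Combined rate = 1/28 + 1/28 = 56/784 ≈ 0.0714 per day
Days = 1 / combined rate = 784/56
= 14.00 days

14.00 days


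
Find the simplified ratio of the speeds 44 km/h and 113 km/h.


Ratio = 44:113
GCD = 1
Simplified = 44:113
Time ratio (same distance) = 113:44
Speed ratio = 44:113

44:113


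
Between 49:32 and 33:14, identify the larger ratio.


49/32 = 1.5312
33/14 = 2.3571
1.5312 < 2.3571, so 49:32 is less
= 33:14

33:14


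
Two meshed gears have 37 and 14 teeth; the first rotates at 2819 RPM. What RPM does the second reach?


Gear ratio = 37:14 = 37:14
RPM_B = RPM_A × (teeth_A / teeth_B)
= 2819 × (37/14)
= 7450.2 RPM

7450.2 RPM


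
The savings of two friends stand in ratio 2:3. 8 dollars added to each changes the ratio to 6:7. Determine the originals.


Let A = 2k, B = 3k.
(2k + 8) / (3k + 8) = 6/7
Cross-multiply: 7(2k + 8) = 6(3k + 8)
14k + 56 = 18k + 48
14k - 18k = 48 - 56
-4k = -8
k = -8/-4 = 2
A = 2×2 = 4, B = 3×2 = 6
= A = 4, B = 6

A = 4, B = 6


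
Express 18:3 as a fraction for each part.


Total parts = 18 + 3 = 21
First part: 18/21 = 6/7
Second part: 3/21 = 1/7
= 6/7 and 1/7

6/7 and 1/7


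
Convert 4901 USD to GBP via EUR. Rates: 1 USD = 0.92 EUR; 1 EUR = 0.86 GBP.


Step 1: 4901 USD × 0.92 = 4508.92 EUR
Step 2: 4508.92 EUR × 0.86 = 3877.67 GBP
Implied rate USD→GBP = 0.92 × 0.86 = 0.7912
= 3877.67 GBP

3877.67 GBP


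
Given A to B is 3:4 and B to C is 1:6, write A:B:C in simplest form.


Match B: multiply A:B by 1 → 3:4
Multiply B:C by 4 → 4:24
Combined: 3:4:24
GCD = 1
= 3:4:24

3:4:24


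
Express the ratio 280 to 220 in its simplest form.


GCD(280, 220) = 20
280/20 : 220/20
= 14:11

14:11


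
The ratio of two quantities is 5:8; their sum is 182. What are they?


Let A = 5k, B = 8k.
5k + 8k = 182
13k = 182 → k = 182/13 = 14
A = 5×14 = 70, B = 8×14 = 112
= A = 70, B = 112

A = 70, B = 112


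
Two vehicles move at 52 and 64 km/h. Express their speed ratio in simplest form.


Ratio = 52:64
GCD = 4
Simplified = 13:16
Time ratio (same distance) = 16:13
Speed ratio = 13:16

13:16


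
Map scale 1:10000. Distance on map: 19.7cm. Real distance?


Real distance = map distance × scale
= 19.7cm × 10000
= 197000 cm = 1970.0 m
= 1.970 km

1.970 km


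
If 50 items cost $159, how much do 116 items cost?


Direct proportion: y/x = constant
k = 159/50 = 3.1800
y₂ = k × 116 = 159 × 116 / 50 = 18444/50
= 368.88

368.88


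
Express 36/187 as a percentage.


Percentage = (part / whole) × 100
= (36 / 187) × 100
≈ 19.25%

19.25%


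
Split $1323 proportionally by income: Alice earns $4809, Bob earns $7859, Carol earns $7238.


Total income = 4809 + 7859 + 7238 = $19906
Alice: $1323 × 4809/19906 = $319.62
Bob: $1323 × 7859/19906 = $522.33
Carol: $1323 × 7238/19906 = $481.05
= Alice: $319.62, Bob: $522.33, Carol: $481.05

Alice: $319.62, Bob: $522.33, Carol: $481.05


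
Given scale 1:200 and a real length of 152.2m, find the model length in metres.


Model size = real / scale
= 152.2 / 200
= 0.7610 m

0.7610 m


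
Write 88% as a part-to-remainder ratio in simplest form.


88% means 88 parts out of 100; remainder = 12
Part : remainder = 88:12
GCD = 4
= 22:3

22:3


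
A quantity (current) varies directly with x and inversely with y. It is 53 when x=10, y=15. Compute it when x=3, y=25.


z = k·x/y
Solve for k using the known point: k = z·y/x = 53×15/10 = 795/10 = 79.5000
Now evaluate at x=3, y=25:
z = k × 3 / 25 = (795 × 3) / (10 × 25) = 2385/250
= 9.5400

9.5400


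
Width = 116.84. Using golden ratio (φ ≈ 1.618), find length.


φ = (1 + √5) / 2 ≈ 1.618
Length = width × φ = 116.84 × 1.618 = 189.04712
≈ 189.05

189.05


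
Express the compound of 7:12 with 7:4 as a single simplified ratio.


Compound ratio = (7×7) : (12×4)
= 49:48
GCD = 1
= 49:48

49:48


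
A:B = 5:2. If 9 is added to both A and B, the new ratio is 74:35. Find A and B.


Let A = 5k, B = 2k.
(5k + 9) / (2k + 9) = 74/35
Cross-multiply: 35(5k + 9) = 74(2k + 9)
175k + 315 = 148k + 666
175k - 148k = 666 - 315
27k = 351
k = 351/27 = 13
A = 5×13 = 65, B = 2×13 = 26
= A = 65, B = 26

A = 65, B = 26


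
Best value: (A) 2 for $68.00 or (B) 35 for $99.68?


Deal A: $68.00/2 = $34.0000/unit
Deal B: $99.68/35 = $2.8480/unit
B is cheaper per unit
= Deal B

Deal B


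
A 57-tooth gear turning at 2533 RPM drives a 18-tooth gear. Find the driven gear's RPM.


Gear ratio = 57:18 = 19:6
RPM_B = RPM_A × (teeth_A / teeth_B)
= 2533 × (57/18)
= 8021.2 RPM

8021.2 RPM


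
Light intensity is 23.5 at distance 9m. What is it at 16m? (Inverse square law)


I₁d₁² = I₂d₂²
I₂ = I₁ × (d₁/d₂)²
= 23.5 × (9/16)²
= 23.5 × 81/256
= 1903.5/256
≈ 7.4355

7.4355


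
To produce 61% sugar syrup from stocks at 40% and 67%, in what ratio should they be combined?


Let x parts of 40% mix with y parts of 67%.
40x + 67y = 61(x + y)
40x + 67y = 61x + 61y
x(40 - 61) = y(61 - 67)
x/y = (67 - 61)/(61 - 40) = 6/21
Simplify: 2:7
= 2:7

2:7


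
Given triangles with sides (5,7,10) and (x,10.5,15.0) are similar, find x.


Scale factor = 10.5/7 = 1.5
Missing side = 5 × 1.5
= 7.5

7.5


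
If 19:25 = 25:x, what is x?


Cross multiply: 19 × x = 25 × 25
19x = 625
x = 625 / 19
= 32.89

32.89


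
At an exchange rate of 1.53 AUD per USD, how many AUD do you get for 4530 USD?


Amount × rate = 4530 × 1.53
= 6930.90 AUD

6930.90 AUD


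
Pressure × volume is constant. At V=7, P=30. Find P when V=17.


Inverse proportion: x × y = constant
k = 7 × 30 = 210
y₂ = k / 17 = 210 / 17
= 12.35

12.35


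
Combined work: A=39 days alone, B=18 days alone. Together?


Rate of A = 1/39 per day
Rate of B = 1/18 per day
Combined rate = 1/39 + 1/18 = 57/702 ≈ 0.0812 per day
Days = 1 / combined rate = 702/57
≈ 12.32 days

12.32 days


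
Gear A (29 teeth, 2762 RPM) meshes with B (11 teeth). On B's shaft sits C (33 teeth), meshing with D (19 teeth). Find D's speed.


Stage 1: RPM_B = RPM_A × t_A/t_B = 2762 × 29/11 = 80098/11 ≈ 7281.64
B and C share a shaft → RPM_C = RPM_B
Stage 2: RPM_D = RPM_C × t_C/t_D = RPM_A × (t_A×t_C)/(t_B×t_D)
Overall ratio = (29×33)/(11×19) = 957/209
RPM_D = 2762 × 957/209 = 2643234/209
≈ 12647.05 RPM

12647.05 RPM


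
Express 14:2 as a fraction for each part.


Total parts = 14 + 2 = 16
First part: 14/16 = 7/8
Second part: 2/16 = 1/8
= 7/8 and 1/8

7/8 and 1/8


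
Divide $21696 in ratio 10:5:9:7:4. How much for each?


Total parts = 10 + 5 + 9 + 7 + 4 = 35
Part 1: 21696 × 10/35 = 6198.86
Part 2: 21696 × 5/35 = 3099.43
Part 3: 21696 × 9/35 = 5578.97
Part 4: 21696 × 7/35 = 4339.20
Part 5: 21696 × 4/35 = 2479.54
= Part 1: $6198.86, Part 2: $3099.43, Part 3: $5578.97, Part 4: $4339.20, Part 5: $2479.54

Part 1: $6198.86, Part 2: $3099.43, Part 3: $5578.97, Part 4: $4339.20, Part 5: $2479.54


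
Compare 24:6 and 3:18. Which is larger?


24/6 = 4.0000
3/18 = 0.1667
4.0000 > 0.1667, so 24:6 is greater
= 24:6

24:6


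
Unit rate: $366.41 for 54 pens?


Unit rate = total / quantity
= 366.41 / 54
= $6.79 per unit

$6.79 per unit


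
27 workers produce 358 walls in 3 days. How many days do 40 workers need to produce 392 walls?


Days ∝ work / workers, so d₂ = d₁ × (m₁/m₂) × (w₂/w₁)
Workers factor (inverse): 27/40 = 0.6750
Work factor (direct): 392/358 ≈ 1.0950
d₂ = 3 × 27/40 × 392/358 = (3 × 27 × 392) / (40 × 358) = 31752/14320
≈ 2.22 days

2.22 days


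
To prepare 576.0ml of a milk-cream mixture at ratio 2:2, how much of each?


Total parts = 2 + 2 = 4
milk: 576.0 × 2/4 = 288.0ml
cream: 576.0 × 2/4 = 288.0ml
= 288.0ml and 288.0ml

288.0ml and 288.0ml


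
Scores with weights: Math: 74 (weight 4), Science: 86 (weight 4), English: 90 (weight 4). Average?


Numerator = 74×4 + 86×4 + 90×4
= 296 + 344 + 360
= 1000
Total weight = 12
Weighted avg = 1000/12
= 83.33

83.33


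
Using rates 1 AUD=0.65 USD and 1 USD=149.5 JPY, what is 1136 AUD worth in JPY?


Step 1: 1136 AUD × 0.65 = 738.40 USD
Step 2: 738.40 USD × 149.5 = 110390.80 JPY
Implied rate AUD→JPY = 0.65 × 149.5 = 97.1750
= 110390.80 JPY

110390.80 JPY


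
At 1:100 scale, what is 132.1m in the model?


Model size = real / scale
= 132.1 / 100
= 1.3210 m

1.3210 m


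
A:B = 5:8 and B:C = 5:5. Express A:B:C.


Match B: multiply A:B by 5 → 25:40
Multiply B:C by 8 → 40:40
Combined: 25:40:40
GCD = 5
= 5:8:8

5:8:8


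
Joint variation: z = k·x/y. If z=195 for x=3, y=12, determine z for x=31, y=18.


z = k·x/y
Solve for k using the known point: k = z·y/x = 195×12/3 = 2340/3 = 780.0000
Now evaluate at x=31, y=18:
z = k × 31 / 18 = (2340 × 31) / (3 × 18) = 72540/54
≈ 1343.3333

1343.3333


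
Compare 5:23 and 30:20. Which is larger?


5/23 = 0.2174
30/20 = 1.5000
0.2174 < 1.5000, so 5:23 is less
= 30:20

30:20


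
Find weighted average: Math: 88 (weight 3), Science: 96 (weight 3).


Numerator = 88×3 + 96×3
= 264 + 288
= 552
Total weight = 6
Weighted avg = 552/6
= 92.00

92.00


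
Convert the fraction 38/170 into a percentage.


Percentage = (part / whole) × 100
= (38 / 170) × 100
≈ 22.35%

22.35%


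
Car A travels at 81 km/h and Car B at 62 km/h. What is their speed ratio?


Ratio = 81:62
GCD = 1
Simplified = 81:62
Time ratio (same distance) = 62:81
Speed ratio = 81:62

81:62


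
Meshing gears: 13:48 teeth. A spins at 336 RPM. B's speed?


Gear ratio = 13:48 = 13:48
RPM_B = RPM_A × (teeth_A / teeth_B)
= 336 × (13/48)
= 91.0 RPM

91.0 RPM


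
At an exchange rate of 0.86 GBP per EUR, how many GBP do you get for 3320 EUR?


Amount × rate = 3320 × 0.86
= 2855.20 GBP

2855.20 GBP


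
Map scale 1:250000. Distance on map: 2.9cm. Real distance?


Real distance = map distance × scale
= 2.9cm × 250000
= 725000 cm = 7250.0 m
= 7.250 km

7.250 km


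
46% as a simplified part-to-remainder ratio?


46% means 46 parts out of 100; remainder = 54
Part : remainder = 46:54
GCD = 2
= 23:27

23:27


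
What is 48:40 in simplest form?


GCD(48, 40) = 8
48/8 : 40/8
= 6:5

6:5


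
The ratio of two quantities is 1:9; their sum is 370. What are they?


Let A = 1k, B = 9k.
1k + 9k = 370
10k = 370 → k = 370/10 = 37
A = 1×37 = 37, B = 9×37 = 333
= A = 37, B = 333

A = 37, B = 333


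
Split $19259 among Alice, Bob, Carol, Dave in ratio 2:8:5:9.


Total parts = 2 + 8 + 5 + 9 = 24
Alice: 19259 × 2/24 = 1604.92
Bob: 19259 × 8/24 = 6419.67
Carol: 19259 × 5/24 = 4012.29
Dave: 19259 × 9/24 = 7222.13
= Alice: $1604.92, Bob: $6419.67, Carol: $4012.29, Dave: $7222.13

Alice: $1604.92, Bob: $6419.67, Carol: $4012.29, Dave: $7222.13


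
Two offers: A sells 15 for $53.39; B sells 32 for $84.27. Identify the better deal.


Deal A: $53.39/15 = $3.5593/unit
Deal B: $84.27/32 = $2.6334/unit
B is cheaper per unit
= Deal B

Deal B


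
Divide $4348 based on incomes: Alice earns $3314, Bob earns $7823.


Total income = 3314 + 7823 = $11137
Alice: $4348 × 3314/11137 = $1293.82
Bob: $4348 × 7823/11137 = $3054.18
= Alice: $1293.82, Bob: $3054.18

Alice: $1293.82, Bob: $3054.18


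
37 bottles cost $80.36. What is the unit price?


Unit rate = total / quantity
= 80.36 / 37
= $2.17 per unit

$2.17 per unit


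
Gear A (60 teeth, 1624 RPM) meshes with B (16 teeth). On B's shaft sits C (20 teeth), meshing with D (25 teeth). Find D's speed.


Stage 1: RPM_B = RPM_A × t_A/t_B = 1624 × 60/16 = 97440/16 = 6090.00
B and C share a shaft → RPM_C = RPM_B
Stage 2: RPM_D = RPM_C × t_C/t_D = RPM_A × (t_A×t_C)/(t_B×t_D)
Overall ratio = (60×20)/(16×25) = 1200/400
RPM_D = 1624 × 1200/400 = 1948800/400
= 4872.00 RPM

4872.00 RPM


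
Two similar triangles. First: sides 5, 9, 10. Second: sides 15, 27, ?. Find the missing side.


Scale factor = 15/5 = 3
Missing side = 10 × 3
= 30.0

30.0
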